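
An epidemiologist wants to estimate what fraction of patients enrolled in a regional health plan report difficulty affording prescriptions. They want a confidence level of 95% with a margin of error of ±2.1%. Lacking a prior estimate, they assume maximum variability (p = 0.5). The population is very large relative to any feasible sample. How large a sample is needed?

2178

For 95% confidence, z = 1.96.
With p = 0.5, p(1−p) = 0.25.
n = z²·p(1−p)/E² = 1.96² × 0.2500 / 0.021² = 3.8416 × 0.2500 / 0.000441 ≈ 2177.78.
Rounding up gives n = 2178.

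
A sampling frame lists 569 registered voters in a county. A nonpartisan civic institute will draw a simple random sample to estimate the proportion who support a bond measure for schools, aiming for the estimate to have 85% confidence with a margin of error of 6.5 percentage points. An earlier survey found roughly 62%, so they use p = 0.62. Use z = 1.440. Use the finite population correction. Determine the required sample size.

Unadjusted: n₀ = 1.440² × 0.62 × 0.38 / 0.065² ≈ 115.63, so n₀ = 116.
Finite population correction with N = 569: n = n₀ / (1 + (n₀−1)/N) = 116 / (1 + 115/569) = 116 / 1.2021 ≈ 96.50.
Rounding up, n = 97.

97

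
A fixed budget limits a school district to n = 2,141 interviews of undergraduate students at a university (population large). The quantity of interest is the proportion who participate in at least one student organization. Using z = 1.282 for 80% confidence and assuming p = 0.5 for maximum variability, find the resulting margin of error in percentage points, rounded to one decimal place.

1.4

SE(p̂) = √[p(1−p)/n] = √[0.2500/2141] = 0.01081.
E = z × SE = 1.282 × 0.01081 = 0.01385, or 1.4 percentage points.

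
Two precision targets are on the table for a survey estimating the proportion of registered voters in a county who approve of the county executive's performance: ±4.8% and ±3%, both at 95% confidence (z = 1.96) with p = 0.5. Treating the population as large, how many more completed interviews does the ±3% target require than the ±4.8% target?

At ±4.8%: n = 1.96² × 0.2500 / 0.048² ≈ 416.84 → 417.
At ±3%: n = 1.96² × 0.2500 / 0.030² ≈ 1067.11 → 1068.
Additional respondents: 1068 − 417 = 651.

651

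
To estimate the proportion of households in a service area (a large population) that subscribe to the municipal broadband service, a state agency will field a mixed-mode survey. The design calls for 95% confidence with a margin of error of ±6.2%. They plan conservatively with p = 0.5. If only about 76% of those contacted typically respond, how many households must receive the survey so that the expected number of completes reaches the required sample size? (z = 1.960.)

329

Completed interviews needed: n₀ = 1.960² × 0.2500 / 0.062² ≈ 249.84 → 250.
At a 76% response rate, contacts needed = 250 / 0.76 ≈ 328.95 → 329.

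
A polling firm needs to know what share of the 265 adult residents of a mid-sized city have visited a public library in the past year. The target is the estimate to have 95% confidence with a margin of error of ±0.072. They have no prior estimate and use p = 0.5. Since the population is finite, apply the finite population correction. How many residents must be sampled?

110

For 95% confidence, z = 1.960.
Unadjusted: n₀ = 1.960² × 0.50 × 0.50 / 0.072² ≈ 185.26, so n₀ = 186.
Finite population correction with N = 265: n = n₀ / (1 + (n₀−1)/N) = 186 / (1 + 185/265) = 186 / 1.6981 ≈ 109.53.
Rounding up, n = 110.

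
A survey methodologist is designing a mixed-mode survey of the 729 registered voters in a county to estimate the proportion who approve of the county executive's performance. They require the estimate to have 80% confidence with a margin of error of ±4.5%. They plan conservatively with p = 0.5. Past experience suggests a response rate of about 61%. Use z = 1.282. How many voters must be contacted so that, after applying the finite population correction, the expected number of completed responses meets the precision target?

Completed interviews needed (unadjusted): n₀ = 1.282² × 0.2500 / 0.045² ≈ 202.90 → 203.
FPC for N = 729: n = 203 / (1 + 202/729) = 203 / 1.2771 ≈ 158.95 → 159.
At a 61% response rate, contacts needed = 159 / 0.61 ≈ 260.66 → 261.

261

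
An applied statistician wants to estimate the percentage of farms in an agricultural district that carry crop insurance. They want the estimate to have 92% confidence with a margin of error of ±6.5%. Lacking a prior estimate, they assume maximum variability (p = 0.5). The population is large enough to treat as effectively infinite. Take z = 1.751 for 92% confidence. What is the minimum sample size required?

With p = 0.5, p(1−p) = 0.25.
n = z²·p(1−p)/E² = 1.751² × 0.2500 / 0.065² = 3.0660 × 0.2500 / 0.004225 ≈ 181.42.
Rounding up gives n = 182.

182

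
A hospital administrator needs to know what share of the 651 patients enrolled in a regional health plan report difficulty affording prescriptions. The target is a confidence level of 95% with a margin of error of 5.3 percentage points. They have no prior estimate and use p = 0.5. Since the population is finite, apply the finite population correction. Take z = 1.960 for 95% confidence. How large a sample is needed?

225

Unadjusted: n₀ = 1.960² × 0.50 × 0.50 / 0.053² ≈ 341.90, so n₀ = 342.
Finite population correction with N = 651: n = n₀ / (1 + (n₀−1)/N) = 342 / (1 + 341/651) = 342 / 1.5238 ≈ 224.44.
Rounding up, n = 225.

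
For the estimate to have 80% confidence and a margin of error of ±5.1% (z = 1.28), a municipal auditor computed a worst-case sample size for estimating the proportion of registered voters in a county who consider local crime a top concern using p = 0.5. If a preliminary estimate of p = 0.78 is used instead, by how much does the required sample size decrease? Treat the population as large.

49

Conservative (p = 0.5): n = 1.28² × 0.25 / 0.051² ≈ 157.48 → 158.
Using p = 0.78: p(1−p) = 0.1716, so n = 1.28² × 0.1716 / 0.051² ≈ 108.09 → 109.
Reduction: 158 − 109 = 49.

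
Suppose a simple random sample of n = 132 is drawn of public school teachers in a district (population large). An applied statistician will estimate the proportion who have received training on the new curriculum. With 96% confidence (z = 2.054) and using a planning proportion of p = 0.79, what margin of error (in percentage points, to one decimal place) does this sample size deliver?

SE(p̂) = √[p(1−p)/n] = √[0.1659/132] = 0.03545.
E = z × SE = 2.054 × 0.03545 = 0.07282, or 7.3 percentage points.

7.3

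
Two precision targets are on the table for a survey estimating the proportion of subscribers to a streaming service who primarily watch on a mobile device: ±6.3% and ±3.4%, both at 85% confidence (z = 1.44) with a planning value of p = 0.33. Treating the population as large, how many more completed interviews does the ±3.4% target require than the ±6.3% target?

281

At ±6.3%: n = 1.44² × 0.2211 / 0.063² ≈ 115.51 → 116.
At ±3.4%: n = 1.44² × 0.2211 / 0.034² ≈ 396.60 → 397.
Additional respondents: 397 − 116 = 281.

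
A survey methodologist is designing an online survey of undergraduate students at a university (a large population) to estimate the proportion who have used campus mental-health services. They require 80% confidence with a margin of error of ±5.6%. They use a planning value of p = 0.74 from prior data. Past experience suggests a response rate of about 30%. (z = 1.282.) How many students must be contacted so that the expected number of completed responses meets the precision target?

337

Completed interviews needed: n₀ = 1.282² × 0.1924 / 0.056² ≈ 100.83 → 101.
At a 30% response rate, contacts needed = 101 / 0.30 ≈ 336.67 → 337.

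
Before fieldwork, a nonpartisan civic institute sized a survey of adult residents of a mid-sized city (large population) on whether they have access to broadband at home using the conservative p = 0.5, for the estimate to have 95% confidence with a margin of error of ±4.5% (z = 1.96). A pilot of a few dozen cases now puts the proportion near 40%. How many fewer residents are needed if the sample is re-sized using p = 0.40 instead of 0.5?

Conservative (p = 0.5): n = 1.96² × 0.25 / 0.045² ≈ 474.27 → 475.
Using p = 0.40: p(1−p) = 0.2400, so n = 1.96² × 0.2400 / 0.045² ≈ 455.30 → 456.
Reduction: 475 − 456 = 19.

19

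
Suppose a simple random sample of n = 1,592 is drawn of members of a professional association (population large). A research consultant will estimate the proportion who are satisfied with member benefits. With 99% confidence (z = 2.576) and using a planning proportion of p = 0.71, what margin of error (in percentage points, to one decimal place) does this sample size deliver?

SE(p̂) = √[p(1−p)/n] = √[0.2059/1592] = 0.01137.
E = z × SE = 2.576 × 0.01137 = 0.02930, or 2.9 percentage points.

2.9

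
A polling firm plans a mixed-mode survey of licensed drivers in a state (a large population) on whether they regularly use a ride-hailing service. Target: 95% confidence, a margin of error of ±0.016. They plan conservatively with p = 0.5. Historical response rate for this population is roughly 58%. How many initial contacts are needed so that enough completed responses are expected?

For 95% confidence, z = 1.960.
Completed interviews needed: n₀ = 1.960² × 0.2500 / 0.016² ≈ 3751.56 → 3752.
At a 58% response rate, contacts needed = 3752 / 0.58 ≈ 6468.97 → 6469.

6469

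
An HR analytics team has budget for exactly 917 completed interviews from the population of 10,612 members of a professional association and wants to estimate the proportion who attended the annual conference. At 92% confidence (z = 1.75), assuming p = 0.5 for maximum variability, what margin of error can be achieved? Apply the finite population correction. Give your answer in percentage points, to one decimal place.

Finite-population factor: (N−n)/(N−1) = (10612−917)/(10612−1) = 0.9137.
SE(p̂) = √[p(1−p)/n · (N−n)/(N−1)] = √[0.2500/917 × 0.9137] = 0.01578.
E = z × SE = 1.75 × 0.01578 = 0.02762 ≈ 2.8 percentage points.

2.8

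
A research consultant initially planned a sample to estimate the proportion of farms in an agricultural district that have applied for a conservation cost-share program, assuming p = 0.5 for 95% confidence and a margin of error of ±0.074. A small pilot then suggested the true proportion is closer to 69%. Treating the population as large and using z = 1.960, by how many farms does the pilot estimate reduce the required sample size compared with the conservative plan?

25

Conservative (p = 0.5): n = 1.960² × 0.25 / 0.074² ≈ 175.38 → 176.
Using p = 0.69: p(1−p) = 0.2139, so n = 1.960² × 0.2139 / 0.074² ≈ 150.06 → 151.
Reduction: 176 − 151 = 25.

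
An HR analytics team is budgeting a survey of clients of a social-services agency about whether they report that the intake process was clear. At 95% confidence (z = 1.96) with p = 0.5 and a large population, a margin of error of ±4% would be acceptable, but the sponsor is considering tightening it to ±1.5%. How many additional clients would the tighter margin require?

At ±4%: n = 1.96² × 0.2500 / 0.040² ≈ 600.25 → 601.
At ±1.5%: n = 1.96² × 0.2500 / 0.015² ≈ 4268.44 → 4269.
Additional respondents: 4269 − 601 = 3668.

3668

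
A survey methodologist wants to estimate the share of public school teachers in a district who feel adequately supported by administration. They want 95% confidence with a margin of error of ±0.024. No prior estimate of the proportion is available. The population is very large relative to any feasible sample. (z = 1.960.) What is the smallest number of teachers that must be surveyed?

With no prior estimate, use p = 0.5, giving p(1−p) = 0.25.
n = z²·p(1−p)/E² = 1.960² × 0.2500 / 0.024² = 3.8416 × 0.2500 / 0.000576 ≈ 1667.36.
Rounding up gives n = 1668.

1668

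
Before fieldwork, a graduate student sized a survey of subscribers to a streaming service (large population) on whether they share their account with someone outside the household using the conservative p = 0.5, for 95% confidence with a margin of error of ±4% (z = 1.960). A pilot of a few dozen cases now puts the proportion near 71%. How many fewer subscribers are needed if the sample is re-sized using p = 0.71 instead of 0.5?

106

Conservative (p = 0.5): n = 1.960² × 0.25 / 0.040² ≈ 600.25 → 601.
Using p = 0.71: p(1−p) = 0.2059, so n = 1.960² × 0.2059 / 0.040² ≈ 494.37 → 495.
Reduction: 601 − 495 = 106.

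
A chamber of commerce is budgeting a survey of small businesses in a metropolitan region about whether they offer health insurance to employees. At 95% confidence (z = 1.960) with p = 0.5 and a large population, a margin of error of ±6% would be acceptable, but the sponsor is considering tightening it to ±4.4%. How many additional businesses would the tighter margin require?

At ±6%: n = 1.960² × 0.2500 / 0.060² ≈ 266.78 → 267.
At ±4.4%: n = 1.960² × 0.2500 / 0.044² ≈ 496.07 → 497.
Additional respondents: 497 − 267 = 230.

230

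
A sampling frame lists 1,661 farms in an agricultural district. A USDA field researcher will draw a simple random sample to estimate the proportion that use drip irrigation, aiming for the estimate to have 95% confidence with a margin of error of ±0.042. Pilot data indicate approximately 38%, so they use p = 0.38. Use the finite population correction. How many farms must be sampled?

393

For 95% confidence, z = 1.960.
Unadjusted: n₀ = 1.960² × 0.38 × 0.62 / 0.042² ≈ 513.08, so n₀ = 514.
Finite population correction with N = 1,661: n = n₀ / (1 + (n₀−1)/N) = 514 / (1 + 513/1661) = 514 / 1.3089 ≈ 392.71.
Rounding up, n = 393.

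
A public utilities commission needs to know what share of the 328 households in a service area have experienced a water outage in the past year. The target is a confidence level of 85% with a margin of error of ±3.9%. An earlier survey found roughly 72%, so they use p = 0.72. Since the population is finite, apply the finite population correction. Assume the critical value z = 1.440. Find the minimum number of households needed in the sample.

150

Unadjusted: n₀ = 1.440² × 0.72 × 0.28 / 0.039² ≈ 274.84, so n₀ = 275.
Finite population correction with N = 328: n = n₀ / (1 + (n₀−1)/N) = 275 / (1 + 274/328) = 275 / 1.8354 ≈ 149.83.
Rounding up, n = 150.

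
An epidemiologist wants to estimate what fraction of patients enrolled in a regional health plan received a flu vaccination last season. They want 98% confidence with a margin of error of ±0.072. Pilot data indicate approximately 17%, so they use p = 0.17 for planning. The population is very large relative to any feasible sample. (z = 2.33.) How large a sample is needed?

With p = 0.17, p(1−p) = 0.1411.
n = z²·p(1−p)/E² = 2.33² × 0.1411 / 0.072² = 5.4289 × 0.1411 / 0.005184 ≈ 147.77.
Rounding up gives n = 148.

148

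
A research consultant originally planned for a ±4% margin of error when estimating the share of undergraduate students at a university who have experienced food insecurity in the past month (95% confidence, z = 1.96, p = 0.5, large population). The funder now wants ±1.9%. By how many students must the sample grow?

2060

At ±4%: n = 1.96² × 0.2500 / 0.040² ≈ 600.25 → 601.
At ±1.9%: n = 1.96² × 0.2500 / 0.019² ≈ 2660.39 → 2661.
Additional respondents: 2661 − 601 = 2060.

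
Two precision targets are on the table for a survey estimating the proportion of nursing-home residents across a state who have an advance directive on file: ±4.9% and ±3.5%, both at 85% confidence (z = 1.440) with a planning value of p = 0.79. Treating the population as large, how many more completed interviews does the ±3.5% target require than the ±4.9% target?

At ±4.9%: n = 1.440² × 0.1659 / 0.049² ≈ 143.28 → 144.
At ±3.5%: n = 1.440² × 0.1659 / 0.035² ≈ 280.82 → 281.
Additional respondents: 281 − 144 = 137.

137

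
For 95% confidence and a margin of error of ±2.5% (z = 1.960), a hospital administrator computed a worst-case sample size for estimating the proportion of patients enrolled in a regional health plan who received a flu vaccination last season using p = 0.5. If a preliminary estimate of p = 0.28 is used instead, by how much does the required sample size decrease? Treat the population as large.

297

Conservative (p = 0.5): n = 1.960² × 0.25 / 0.025² ≈ 1536.64 → 1537.
Using p = 0.28: p(1−p) = 0.2016, so n = 1.960² × 0.2016 / 0.025² ≈ 1239.15 → 1240.
Reduction: 1537 − 1240 = 297.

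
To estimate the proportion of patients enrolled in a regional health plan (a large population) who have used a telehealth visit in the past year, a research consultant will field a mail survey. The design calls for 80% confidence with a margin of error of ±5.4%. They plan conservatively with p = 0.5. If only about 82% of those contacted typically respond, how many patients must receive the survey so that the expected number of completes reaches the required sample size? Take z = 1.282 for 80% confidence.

172

Completed interviews needed: n₀ = 1.282² × 0.2500 / 0.054² ≈ 140.91 → 141.
At an 82% response rate, contacts needed = 141 / 0.82 ≈ 171.95 → 172.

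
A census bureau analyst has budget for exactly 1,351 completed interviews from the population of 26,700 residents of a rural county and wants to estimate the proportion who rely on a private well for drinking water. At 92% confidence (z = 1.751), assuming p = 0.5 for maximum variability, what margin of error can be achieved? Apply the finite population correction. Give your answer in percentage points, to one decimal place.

Finite-population factor: (N−n)/(N−1) = (26700−1351)/(26700−1) = 0.9494.
SE(p̂) = √[p(1−p)/n · (N−n)/(N−1)] = √[0.2500/1351 × 0.9494] = 0.01325.
E = z × SE = 1.751 × 0.01325 = 0.02321 ≈ 2.3 percentage points.

2.3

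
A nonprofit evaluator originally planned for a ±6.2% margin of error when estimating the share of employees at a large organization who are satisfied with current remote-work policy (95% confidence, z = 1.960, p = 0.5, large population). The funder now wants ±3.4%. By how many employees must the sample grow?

581

At ±6.2%: n = 1.960² × 0.2500 / 0.062² ≈ 249.84 → 250.
At ±3.4%: n = 1.960² × 0.2500 / 0.034² ≈ 830.80 → 831.
Additional respondents: 831 − 250 = 581.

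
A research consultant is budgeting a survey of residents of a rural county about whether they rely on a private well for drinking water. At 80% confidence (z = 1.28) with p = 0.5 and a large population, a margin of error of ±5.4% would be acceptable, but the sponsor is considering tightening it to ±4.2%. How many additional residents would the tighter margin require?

At ±5.4%: n = 1.28² × 0.2500 / 0.054² ≈ 140.47 → 141.
At ±4.2%: n = 1.28² × 0.2500 / 0.042² ≈ 232.20 → 233.
Additional respondents: 233 − 141 = 92.

92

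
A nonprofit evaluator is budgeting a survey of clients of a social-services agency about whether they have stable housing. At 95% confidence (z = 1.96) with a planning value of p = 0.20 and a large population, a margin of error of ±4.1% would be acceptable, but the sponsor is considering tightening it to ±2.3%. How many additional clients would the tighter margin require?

At ±4.1%: n = 1.96² × 0.1600 / 0.041² ≈ 365.65 → 366.
At ±2.3%: n = 1.96² × 0.1600 / 0.023² ≈ 1161.92 → 1162.
Additional respondents: 1162 − 366 = 796.

796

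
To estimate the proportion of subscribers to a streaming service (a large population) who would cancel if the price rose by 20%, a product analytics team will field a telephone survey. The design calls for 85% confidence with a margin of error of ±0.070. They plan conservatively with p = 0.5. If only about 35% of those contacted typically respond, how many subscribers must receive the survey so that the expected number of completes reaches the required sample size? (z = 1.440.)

Completed interviews needed: n₀ = 1.440² × 0.2500 / 0.070² ≈ 105.80 → 106.
At a 35% response rate, contacts needed = 106 / 0.35 ≈ 302.86 → 303.

303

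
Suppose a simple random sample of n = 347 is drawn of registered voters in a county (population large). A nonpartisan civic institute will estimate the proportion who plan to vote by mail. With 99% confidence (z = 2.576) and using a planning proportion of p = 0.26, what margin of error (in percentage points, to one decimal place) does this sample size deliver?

SE(p̂) = √[p(1−p)/n] = √[0.1924/347] = 0.02355.
E = z × SE = 2.576 × 0.02355 = 0.06066, or 6.1 percentage points.

6.1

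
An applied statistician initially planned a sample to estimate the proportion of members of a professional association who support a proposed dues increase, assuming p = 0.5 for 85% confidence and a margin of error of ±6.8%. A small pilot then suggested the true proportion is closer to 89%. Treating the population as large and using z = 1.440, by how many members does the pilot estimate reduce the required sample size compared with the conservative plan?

Conservative (p = 0.5): n = 1.440² × 0.25 / 0.068² ≈ 112.11 → 113.
Using p = 0.89: p(1−p) = 0.0979, so n = 1.440² × 0.0979 / 0.068² ≈ 43.90 → 44.
Reduction: 113 − 44 = 69.

69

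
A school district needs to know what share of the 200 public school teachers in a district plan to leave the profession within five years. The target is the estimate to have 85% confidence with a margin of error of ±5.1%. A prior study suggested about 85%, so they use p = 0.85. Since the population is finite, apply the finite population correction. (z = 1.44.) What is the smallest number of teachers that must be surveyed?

Unadjusted: n₀ = 1.44² × 0.85 × 0.15 / 0.051² ≈ 101.65, so n₀ = 102.
Finite population correction with N = 200: n = n₀ / (1 + (n₀−1)/N) = 102 / (1 + 101/200) = 102 / 1.5050 ≈ 67.77.
Rounding up, n = 68.

68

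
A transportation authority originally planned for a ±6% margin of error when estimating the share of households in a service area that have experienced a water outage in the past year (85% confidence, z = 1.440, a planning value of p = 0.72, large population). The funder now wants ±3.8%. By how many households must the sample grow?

At ±6%: n = 1.440² × 0.2016 / 0.060² ≈ 116.12 → 117.
At ±3.8%: n = 1.440² × 0.2016 / 0.038² ≈ 289.50 → 290.
Additional respondents: 290 − 117 = 173.

173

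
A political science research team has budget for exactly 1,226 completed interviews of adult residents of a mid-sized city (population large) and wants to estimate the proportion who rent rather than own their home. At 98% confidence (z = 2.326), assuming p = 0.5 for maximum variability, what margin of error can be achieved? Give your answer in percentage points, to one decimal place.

SE(p̂) = √[p(1−p)/n] = √[0.2500/1226] = 0.01428.
E = z × SE = 2.326 × 0.01428 = 0.03322, or 3.3 percentage points.

3.3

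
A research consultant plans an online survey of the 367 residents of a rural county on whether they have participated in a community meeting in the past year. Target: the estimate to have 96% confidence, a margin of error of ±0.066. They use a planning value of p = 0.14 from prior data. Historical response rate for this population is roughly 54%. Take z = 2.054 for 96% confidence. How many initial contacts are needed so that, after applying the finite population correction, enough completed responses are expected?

Completed interviews needed (unadjusted): n₀ = 2.054² × 0.1204 / 0.066² ≈ 116.61 → 117.
FPC for N = 367: n = 117 / (1 + 116/367) = 117 / 1.3161 ≈ 88.90 → 89.
At a 54% response rate, contacts needed = 89 / 0.54 ≈ 164.81 → 165.

165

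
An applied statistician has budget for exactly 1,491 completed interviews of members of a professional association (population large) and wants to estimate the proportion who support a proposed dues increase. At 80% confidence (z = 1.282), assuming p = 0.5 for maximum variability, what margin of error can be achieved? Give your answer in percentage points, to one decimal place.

1.7

SE(p̂) = √[p(1−p)/n] = √[0.2500/1491] = 0.01295.
E = z × SE = 1.282 × 0.01295 = 0.01660, or 1.7 percentage points.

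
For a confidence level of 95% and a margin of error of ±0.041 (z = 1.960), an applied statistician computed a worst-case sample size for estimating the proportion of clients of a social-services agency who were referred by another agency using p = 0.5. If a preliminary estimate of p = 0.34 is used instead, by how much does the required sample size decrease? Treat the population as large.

59

Conservative (p = 0.5): n = 1.960² × 0.25 / 0.041² ≈ 571.33 → 572.
Using p = 0.34: p(1−p) = 0.2244, so n = 1.960² × 0.2244 / 0.041² ≈ 512.82 → 513.
Reduction: 572 − 513 = 59.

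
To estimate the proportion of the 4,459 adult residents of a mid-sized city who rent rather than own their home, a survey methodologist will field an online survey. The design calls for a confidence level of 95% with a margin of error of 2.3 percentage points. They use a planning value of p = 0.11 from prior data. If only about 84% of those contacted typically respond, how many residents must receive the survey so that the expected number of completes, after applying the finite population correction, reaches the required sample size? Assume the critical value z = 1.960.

731

Completed interviews needed (unadjusted): n₀ = 1.960² × 0.0979 / 0.023² ≈ 710.95 → 711.
FPC for N = 4,459: n = 711 / (1 + 710/4459) = 711 / 1.1592 ≈ 613.34 → 614.
At an 84% response rate, contacts needed = 614 / 0.84 ≈ 730.95 → 731.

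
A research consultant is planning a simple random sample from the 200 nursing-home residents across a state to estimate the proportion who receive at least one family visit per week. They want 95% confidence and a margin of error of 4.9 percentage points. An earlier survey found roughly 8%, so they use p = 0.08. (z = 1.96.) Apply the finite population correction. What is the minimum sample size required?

75

Unadjusted: n₀ = 1.96² × 0.08 × 0.92 / 0.049² ≈ 117.76, so n₀ = 118.
Finite population correction with N = 200: n = n₀ / (1 + (n₀−1)/N) = 118 / (1 + 117/200) = 118 / 1.5850 ≈ 74.45.
Rounding up, n = 75.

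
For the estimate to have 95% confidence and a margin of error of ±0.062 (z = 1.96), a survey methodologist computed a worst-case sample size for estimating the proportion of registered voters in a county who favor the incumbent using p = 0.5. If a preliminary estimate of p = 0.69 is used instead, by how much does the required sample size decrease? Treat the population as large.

Conservative (p = 0.5): n = 1.96² × 0.25 / 0.062² ≈ 249.84 → 250.
Using p = 0.69: p(1−p) = 0.2139, so n = 1.96² × 0.2139 / 0.062² ≈ 213.77 → 214.
Reduction: 250 − 214 = 36.

36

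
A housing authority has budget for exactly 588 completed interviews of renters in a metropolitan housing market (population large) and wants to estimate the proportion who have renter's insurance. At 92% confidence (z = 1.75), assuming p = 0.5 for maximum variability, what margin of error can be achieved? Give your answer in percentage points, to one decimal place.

SE(p̂) = √[p(1−p)/n] = √[0.2500/588] = 0.02062.
E = z × SE = 1.75 × 0.02062 = 0.03608, or 3.6 percentage points.

3.6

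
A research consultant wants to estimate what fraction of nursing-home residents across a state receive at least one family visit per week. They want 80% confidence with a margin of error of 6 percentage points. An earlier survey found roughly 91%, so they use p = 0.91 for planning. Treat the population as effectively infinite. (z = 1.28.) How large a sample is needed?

With p = 0.91, p(1−p) = 0.0819.
n = z²·p(1−p)/E² = 1.28² × 0.0819 / 0.060² = 1.6384 × 0.0819 / 0.003600 ≈ 37.27.
Rounding up gives n = 38.

38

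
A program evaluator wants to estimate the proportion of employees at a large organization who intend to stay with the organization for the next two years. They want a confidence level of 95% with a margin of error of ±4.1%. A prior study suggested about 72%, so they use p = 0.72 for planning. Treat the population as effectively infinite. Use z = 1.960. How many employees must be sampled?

With p = 0.72, p(1−p) = 0.2016.
n = z²·p(1−p)/E² = 1.960² × 0.2016 / 0.041² = 3.8416 × 0.2016 / 0.001681 ≈ 460.72.
Rounding up gives n = 461.

461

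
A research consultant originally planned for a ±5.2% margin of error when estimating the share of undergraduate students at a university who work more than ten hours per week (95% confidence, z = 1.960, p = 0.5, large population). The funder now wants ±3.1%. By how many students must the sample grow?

644

At ±5.2%: n = 1.960² × 0.2500 / 0.052² ≈ 355.18 → 356.
At ±3.1%: n = 1.960² × 0.2500 / 0.031² ≈ 999.38 → 1000.
Additional respondents: 1000 − 356 = 644.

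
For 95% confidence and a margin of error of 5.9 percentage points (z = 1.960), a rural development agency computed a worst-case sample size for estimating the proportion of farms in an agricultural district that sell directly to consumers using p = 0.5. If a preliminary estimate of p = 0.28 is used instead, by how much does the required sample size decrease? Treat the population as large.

53

Conservative (p = 0.5): n = 1.960² × 0.25 / 0.059² ≈ 275.90 → 276.
Using p = 0.28: p(1−p) = 0.2016, so n = 1.960² × 0.2016 / 0.059² ≈ 222.48 → 223.
Reduction: 276 − 223 = 53.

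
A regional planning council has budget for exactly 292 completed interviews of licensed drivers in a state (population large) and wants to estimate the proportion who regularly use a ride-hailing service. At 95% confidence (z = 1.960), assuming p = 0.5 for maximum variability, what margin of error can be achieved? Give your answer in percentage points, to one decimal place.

5.7

SE(p̂) = √[p(1−p)/n] = √[0.2500/292] = 0.02926.
E = z × SE = 1.960 × 0.02926 = 0.05735, or 5.7 percentage points.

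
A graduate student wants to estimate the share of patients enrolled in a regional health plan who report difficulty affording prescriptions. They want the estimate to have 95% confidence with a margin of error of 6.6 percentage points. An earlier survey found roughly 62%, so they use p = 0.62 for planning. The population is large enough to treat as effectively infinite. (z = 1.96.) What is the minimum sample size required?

With p = 0.62, p(1−p) = 0.2356.
n = z²·p(1−p)/E² = 1.96² × 0.2356 / 0.066² = 3.8416 × 0.2356 / 0.004356 ≈ 207.78.
Rounding up gives n = 208.

208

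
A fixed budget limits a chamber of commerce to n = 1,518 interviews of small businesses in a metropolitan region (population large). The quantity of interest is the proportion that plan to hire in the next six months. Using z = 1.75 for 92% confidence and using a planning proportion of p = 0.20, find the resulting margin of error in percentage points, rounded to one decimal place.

SE(p̂) = √[p(1−p)/n] = √[0.1600/1518] = 0.01027.
E = z × SE = 1.75 × 0.01027 = 0.01797, or 1.8 percentage points.

1.8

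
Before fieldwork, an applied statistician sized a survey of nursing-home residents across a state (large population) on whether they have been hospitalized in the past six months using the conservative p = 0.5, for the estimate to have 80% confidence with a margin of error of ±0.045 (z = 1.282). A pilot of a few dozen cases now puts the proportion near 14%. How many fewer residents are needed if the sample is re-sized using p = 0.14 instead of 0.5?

Conservative (p = 0.5): n = 1.282² × 0.25 / 0.045² ≈ 202.90 → 203.
Using p = 0.14: p(1−p) = 0.1204, so n = 1.282² × 0.1204 / 0.045² ≈ 97.72 → 98.
Reduction: 203 − 98 = 105.

105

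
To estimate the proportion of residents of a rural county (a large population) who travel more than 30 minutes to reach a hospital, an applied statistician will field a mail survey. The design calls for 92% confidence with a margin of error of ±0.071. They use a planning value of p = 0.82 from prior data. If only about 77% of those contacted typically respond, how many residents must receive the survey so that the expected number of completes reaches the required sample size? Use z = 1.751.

Completed interviews needed: n₀ = 1.751² × 0.1476 / 0.071² ≈ 89.77 → 90.
At a 77% response rate, contacts needed = 90 / 0.77 ≈ 116.88 → 117.

117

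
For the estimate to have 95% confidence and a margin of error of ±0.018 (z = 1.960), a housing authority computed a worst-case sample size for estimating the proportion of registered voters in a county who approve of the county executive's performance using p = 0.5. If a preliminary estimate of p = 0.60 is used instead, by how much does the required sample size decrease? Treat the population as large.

119

Conservative (p = 0.5): n = 1.960² × 0.25 / 0.018² ≈ 2964.20 → 2965.
Using p = 0.60: p(1−p) = 0.2400, so n = 1.960² × 0.2400 / 0.018² ≈ 2845.63 → 2846.
Reduction: 2965 − 2846 = 119.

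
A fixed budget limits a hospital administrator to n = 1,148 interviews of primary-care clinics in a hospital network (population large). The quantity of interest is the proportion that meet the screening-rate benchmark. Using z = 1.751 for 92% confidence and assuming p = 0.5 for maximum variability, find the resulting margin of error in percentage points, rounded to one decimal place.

2.6

SE(p̂) = √[p(1−p)/n] = √[0.2500/1148] = 0.01476.
E = z × SE = 1.751 × 0.01476 = 0.02584, or 2.6 percentage points.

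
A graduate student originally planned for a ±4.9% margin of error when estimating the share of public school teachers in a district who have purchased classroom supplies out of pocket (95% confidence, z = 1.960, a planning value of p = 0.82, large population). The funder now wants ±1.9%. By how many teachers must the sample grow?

At ±4.9%: n = 1.960² × 0.1476 / 0.049² ≈ 236.16 → 237.
At ±1.9%: n = 1.960² × 0.1476 / 0.019² ≈ 1570.69 → 1571.
Additional respondents: 1571 − 237 = 1334.

1334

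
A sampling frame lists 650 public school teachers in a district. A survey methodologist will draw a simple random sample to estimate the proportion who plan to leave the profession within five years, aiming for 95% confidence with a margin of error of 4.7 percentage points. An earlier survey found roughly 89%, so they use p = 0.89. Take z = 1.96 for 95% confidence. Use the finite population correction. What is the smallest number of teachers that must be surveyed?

Unadjusted: n₀ = 1.96² × 0.89 × 0.11 / 0.047² ≈ 170.25, so n₀ = 171.
Finite population correction with N = 650: n = n₀ / (1 + (n₀−1)/N) = 171 / (1 + 170/650) = 171 / 1.2615 ≈ 135.55.
Rounding up, n = 136.

136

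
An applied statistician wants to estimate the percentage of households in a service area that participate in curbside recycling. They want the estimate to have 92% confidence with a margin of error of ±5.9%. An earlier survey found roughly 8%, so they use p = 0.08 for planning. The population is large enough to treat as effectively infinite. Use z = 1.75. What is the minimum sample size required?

With p = 0.08, p(1−p) = 0.0736.
n = z²·p(1−p)/E² = 1.75² × 0.0736 / 0.059² = 3.0625 × 0.0736 / 0.003481 ≈ 64.75.
Rounding up gives n = 65.

65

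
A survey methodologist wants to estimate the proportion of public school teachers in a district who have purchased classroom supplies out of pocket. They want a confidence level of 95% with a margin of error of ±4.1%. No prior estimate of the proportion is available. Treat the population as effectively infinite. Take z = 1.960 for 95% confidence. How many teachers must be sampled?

572

With no prior estimate, use p = 0.5, giving p(1−p) = 0.25.
n = z²·p(1−p)/E² = 1.960² × 0.2500 / 0.041² = 3.8416 × 0.2500 / 0.001681 ≈ 571.33.
Rounding up gives n = 572.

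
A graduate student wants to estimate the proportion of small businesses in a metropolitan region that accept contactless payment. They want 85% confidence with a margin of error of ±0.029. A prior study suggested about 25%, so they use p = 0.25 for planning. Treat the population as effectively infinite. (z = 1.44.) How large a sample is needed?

With p = 0.25, p(1−p) = 0.1875.
n = z²·p(1−p)/E² = 1.44² × 0.1875 / 0.029² = 2.0736 × 0.1875 / 0.000841 ≈ 462.31.
Rounding up gives n = 463.

463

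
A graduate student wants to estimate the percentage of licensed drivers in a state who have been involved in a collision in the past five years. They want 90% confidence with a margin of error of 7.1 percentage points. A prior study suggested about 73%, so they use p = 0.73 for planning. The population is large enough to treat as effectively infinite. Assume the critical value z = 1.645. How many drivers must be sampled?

With p = 0.73, p(1−p) = 0.1971.
n = z²·p(1−p)/E² = 1.645² × 0.1971 / 0.071² = 2.7060 × 0.1971 / 0.005041 ≈ 105.80.
Rounding up gives n = 106.

106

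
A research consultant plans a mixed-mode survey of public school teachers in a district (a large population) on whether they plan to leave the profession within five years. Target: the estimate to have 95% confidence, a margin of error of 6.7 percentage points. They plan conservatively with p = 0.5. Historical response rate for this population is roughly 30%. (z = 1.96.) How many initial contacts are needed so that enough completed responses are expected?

Completed interviews needed: n₀ = 1.96² × 0.2500 / 0.067² ≈ 213.95 → 214.
At a 30% response rate, contacts needed = 214 / 0.30 ≈ 713.33 → 714.

714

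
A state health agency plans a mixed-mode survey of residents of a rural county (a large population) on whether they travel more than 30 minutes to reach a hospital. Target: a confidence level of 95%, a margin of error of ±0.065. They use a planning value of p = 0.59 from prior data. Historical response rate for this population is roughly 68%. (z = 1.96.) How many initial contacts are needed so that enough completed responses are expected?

Completed interviews needed: n₀ = 1.96² × 0.2419 / 0.065² ≈ 219.95 → 220.
At a 68% response rate, contacts needed = 220 / 0.68 ≈ 323.53 → 324.

324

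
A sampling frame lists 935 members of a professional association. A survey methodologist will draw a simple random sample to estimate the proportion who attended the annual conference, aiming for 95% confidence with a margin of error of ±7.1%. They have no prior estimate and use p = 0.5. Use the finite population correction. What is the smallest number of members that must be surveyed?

For 95% confidence, z = 1.960.
Unadjusted: n₀ = 1.960² × 0.50 × 0.50 / 0.071² ≈ 190.52, so n₀ = 191.
Finite population correction with N = 935: n = n₀ / (1 + (n₀−1)/N) = 191 / (1 + 190/935) = 191 / 1.2032 ≈ 158.74.
Rounding up, n = 159.

159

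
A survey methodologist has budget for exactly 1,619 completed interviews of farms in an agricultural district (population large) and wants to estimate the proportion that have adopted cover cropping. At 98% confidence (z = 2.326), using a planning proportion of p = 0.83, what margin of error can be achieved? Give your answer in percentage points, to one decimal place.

2.2

SE(p̂) = √[p(1−p)/n] = √[0.1411/1619] = 0.00934.
E = z × SE = 2.326 × 0.00934 = 0.02171, or 2.2 percentage points.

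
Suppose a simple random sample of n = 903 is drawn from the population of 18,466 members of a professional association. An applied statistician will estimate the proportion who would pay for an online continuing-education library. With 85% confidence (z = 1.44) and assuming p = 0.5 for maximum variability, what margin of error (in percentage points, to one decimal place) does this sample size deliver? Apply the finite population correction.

Finite-population factor: (N−n)/(N−1) = (18466−903)/(18466−1) = 0.9512.
SE(p̂) = √[p(1−p)/n · (N−n)/(N−1)] = √[0.2500/903 × 0.9512] = 0.01623.
E = z × SE = 1.44 × 0.01623 = 0.02337 ≈ 2.3 percentage points.

2.3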